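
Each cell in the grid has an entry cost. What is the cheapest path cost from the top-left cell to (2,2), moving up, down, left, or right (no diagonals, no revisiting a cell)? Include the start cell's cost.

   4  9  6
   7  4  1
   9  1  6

Cheapest: r0c0 -> r1c0 -> r1c1 -> r1c2 -> r2c2
  4 + 7 + 4 + 1 + 6 = 22

22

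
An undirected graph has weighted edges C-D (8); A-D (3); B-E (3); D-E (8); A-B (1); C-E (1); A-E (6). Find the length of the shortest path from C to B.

Some routes from C to B:
C-D-E-B: 8 + 8 + 3 = 19
C-E-A-B: 1 + 6 + 1 = 8
C-E-B: 1 + 3 = 4
C-D-A-B: 8 + 3 + 1 = 12
C-E-D-A-B: 1 + 8 + 3 + 1 = 13
Shortest: 4.

4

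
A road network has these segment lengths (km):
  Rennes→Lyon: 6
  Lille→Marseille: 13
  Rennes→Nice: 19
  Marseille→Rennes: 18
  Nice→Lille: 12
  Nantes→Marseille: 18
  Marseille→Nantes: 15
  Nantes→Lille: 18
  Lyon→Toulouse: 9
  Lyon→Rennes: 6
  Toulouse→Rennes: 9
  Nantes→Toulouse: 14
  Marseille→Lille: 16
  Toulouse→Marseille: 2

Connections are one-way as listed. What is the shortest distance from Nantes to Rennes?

Candidate routes:
Nantes -> Marseille -> Rennes: 18 + 18 = 36
Nantes -> Toulouse -> Rennes: 14 + 9 = 23
Nantes -> Lille -> Marseille -> Rennes: 18 + 13 + 18 = 49
Nantes -> Toulouse -> Marseille -> Rennes: 14 + 2 + 18 = 34
Shortest: 23 km.

23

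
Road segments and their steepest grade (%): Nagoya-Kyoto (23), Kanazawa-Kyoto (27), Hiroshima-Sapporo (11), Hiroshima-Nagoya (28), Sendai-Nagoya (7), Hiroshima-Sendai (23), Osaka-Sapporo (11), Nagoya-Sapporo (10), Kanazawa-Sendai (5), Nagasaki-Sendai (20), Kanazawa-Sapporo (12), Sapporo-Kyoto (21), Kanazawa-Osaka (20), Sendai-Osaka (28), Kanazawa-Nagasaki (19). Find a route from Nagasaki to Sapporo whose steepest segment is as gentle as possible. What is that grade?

Checking several routes:
Nagasaki-Kanazawa-Osaka-Sapporo: max(19, 20, 11) = 20
Nagasaki-Sendai-Nagoya-Sapporo: max(20, 7, 10) = 20
Nagasaki-Sendai-Kanazawa-Osaka-Sapporo: max(20, 5, 20, 11) = 20
Nagasaki-Kanazawa-Sapporo: max(19, 12) = 19
Nagasaki-Sendai-Kanazawa-Sapporo: max(20, 5, 12) = 20
Nagasaki-Kanazawa-Sendai-Nagoya-Sapporo: max(19, 5, 7, 10) = 19
Best route has worst link 19%.

19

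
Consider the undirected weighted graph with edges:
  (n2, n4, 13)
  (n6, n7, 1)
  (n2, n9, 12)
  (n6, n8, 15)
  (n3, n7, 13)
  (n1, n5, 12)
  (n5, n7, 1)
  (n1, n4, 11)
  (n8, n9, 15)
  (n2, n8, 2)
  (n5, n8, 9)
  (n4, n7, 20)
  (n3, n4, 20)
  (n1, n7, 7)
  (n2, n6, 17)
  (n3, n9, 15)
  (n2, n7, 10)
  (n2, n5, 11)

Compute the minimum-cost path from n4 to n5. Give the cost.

A few of the n4→n5 routes:
n4 -> n1 -> n7 -> n5: 11 + 7 + 1 = 19
n4 -> n7 -> n5: 20 + 1 = 21
n4 -> n1 -> n5: 11 + 12 = 23
n4 -> n2 -> n5: 13 + 11 = 24
The minimum is 19.

19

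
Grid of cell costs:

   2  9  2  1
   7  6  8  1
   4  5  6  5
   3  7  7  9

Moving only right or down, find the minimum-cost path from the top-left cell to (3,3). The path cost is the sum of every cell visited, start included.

29

Cheapest: [0,0] [0,1] [0,2] [0,3] [1,3] [2,3] [3,3]
  2 + 9 + 2 + 1 + 1 + 5 + 9 = 29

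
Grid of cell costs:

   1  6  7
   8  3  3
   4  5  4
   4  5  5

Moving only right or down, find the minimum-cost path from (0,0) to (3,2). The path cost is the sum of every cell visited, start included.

Take (0,0) (0,1) (1,1) (1,2) (2,2) (3,2) for a total of 1 + 6 + 3 + 3 + 4 + 5 = 22.

22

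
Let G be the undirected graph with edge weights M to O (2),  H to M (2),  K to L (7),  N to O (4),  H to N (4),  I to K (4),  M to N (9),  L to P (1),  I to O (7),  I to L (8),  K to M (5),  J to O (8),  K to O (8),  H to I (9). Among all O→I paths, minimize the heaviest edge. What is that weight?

A few of the O→I routes:
O -> M -> K -> I: max(2, 5, 4) = 5
O -> I: max(7) = 7
O -> N -> H -> M -> K -> I: max(4, 4, 2, 5, 4) = 5
Smallest bottleneck: 5.

5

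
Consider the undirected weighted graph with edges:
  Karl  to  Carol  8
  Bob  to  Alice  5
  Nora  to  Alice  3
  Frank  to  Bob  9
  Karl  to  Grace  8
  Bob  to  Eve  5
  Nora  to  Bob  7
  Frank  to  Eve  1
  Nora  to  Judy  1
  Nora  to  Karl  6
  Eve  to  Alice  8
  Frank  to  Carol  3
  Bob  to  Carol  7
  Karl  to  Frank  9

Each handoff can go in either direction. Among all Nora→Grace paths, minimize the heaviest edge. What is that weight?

A few of the Nora→Grace routes:
Nora→Bob→Eve→Frank→Carol→Karl→Grace: max(7, 5, 1, 3, 8, 8) = 8
Nora→Bob→Carol→Karl→Grace: max(7, 7, 8, 8) = 8
Nora→Bob→Alice→Eve→Frank→Carol→Karl→Grace: max(7, 5, 8, 1, 3, 8, 8) = 8
The minimum achievable maximum is 8.

8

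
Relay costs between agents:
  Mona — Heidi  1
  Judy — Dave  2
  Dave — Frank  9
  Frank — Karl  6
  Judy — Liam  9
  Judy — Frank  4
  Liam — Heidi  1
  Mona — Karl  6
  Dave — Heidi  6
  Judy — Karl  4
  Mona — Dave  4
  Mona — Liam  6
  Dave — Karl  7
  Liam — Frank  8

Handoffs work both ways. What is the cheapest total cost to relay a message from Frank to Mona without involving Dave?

A few of the Frank→Mona routes:
Frank -> Judy -> Liam -> Mona: 4 + 9 + 6 = 19
Frank -> Karl -> Mona: 6 + 6 = 12
Frank -> Judy -> Liam -> Heidi -> Mona: 4 + 9 + 1 + 1 = 15
Frank -> Liam -> Mona: 8 + 6 = 14
Frank -> Liam -> Heidi -> Mona: 8 + 1 + 1 = 10
Frank -> Judy -> Karl -> Mona: 4 + 4 + 6 = 14
Shortest: 10.

10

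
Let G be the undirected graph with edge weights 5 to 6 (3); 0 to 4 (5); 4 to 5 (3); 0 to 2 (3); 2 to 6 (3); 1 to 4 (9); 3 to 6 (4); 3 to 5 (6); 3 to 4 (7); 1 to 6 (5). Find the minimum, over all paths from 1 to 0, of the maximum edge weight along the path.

5

Checking several routes:
1 -> 6 -> 5 -> 4 -> 0: max(5, 3, 3, 5) = 5
1 -> 6 -> 2 -> 0: max(5, 3, 3) = 5
1 -> 6 -> 3 -> 5 -> 4 -> 0: max(5, 4, 6, 3, 5) = 6
The minimum achievable maximum is 5.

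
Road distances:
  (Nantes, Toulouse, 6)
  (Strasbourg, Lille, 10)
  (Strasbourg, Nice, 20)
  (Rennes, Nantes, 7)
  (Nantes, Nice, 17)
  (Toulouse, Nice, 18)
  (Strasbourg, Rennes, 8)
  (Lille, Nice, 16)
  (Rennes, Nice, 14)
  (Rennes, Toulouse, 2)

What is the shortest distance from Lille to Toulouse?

20

Comparing a few candidate routes:
Lille -> Nice -> Toulouse: 16 + 18 = 34
Lille -> Strasbourg -> Rennes -> Toulouse: 10 + 8 + 2 = 20
Lille -> Nice -> Rennes -> Toulouse: 16 + 14 + 2 = 32
Lille -> Strasbourg -> Rennes -> Nantes -> Toulouse: 10 + 8 + 7 + 6 = 31
Shortest: 20.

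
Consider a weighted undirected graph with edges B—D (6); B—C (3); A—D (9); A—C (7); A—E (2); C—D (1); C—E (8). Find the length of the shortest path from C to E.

8

Paths from C to E:
C → A → E: 7 + 2 = 9
C → B → D → A → E: 3 + 6 + 9 + 2 = 20
C → D → A → E: 1 + 9 + 2 = 12
C → E: 8
Best route has total 8.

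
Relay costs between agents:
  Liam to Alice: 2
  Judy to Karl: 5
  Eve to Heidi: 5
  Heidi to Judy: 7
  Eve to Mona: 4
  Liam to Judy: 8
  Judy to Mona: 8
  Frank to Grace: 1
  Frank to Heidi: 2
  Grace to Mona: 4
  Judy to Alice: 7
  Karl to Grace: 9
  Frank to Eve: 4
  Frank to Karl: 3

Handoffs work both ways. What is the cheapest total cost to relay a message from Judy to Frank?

Some routes from Judy to Frank:
Judy - Karl - Grace - Frank: 5 + 9 + 1 = 15
Judy - Mona - Grace - Frank: 8 + 4 + 1 = 13
Judy - Heidi - Eve - Frank: 7 + 5 + 4 = 16
Judy - Heidi - Frank: 7 + 2 = 9
Judy - Karl - Frank: 5 + 3 = 8
The minimum is 8.

8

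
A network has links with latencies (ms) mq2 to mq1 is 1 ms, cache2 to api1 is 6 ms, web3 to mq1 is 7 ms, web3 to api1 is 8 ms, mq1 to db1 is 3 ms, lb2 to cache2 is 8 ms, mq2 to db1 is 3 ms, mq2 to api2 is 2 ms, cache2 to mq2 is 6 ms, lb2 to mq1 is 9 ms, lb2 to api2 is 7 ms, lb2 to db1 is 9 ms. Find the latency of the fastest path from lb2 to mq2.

Checking several routes:
lb2→db1→mq1→mq2: 9 + 3 + 1 = 13
lb2→db1→mq2: 9 + 3 = 12
lb2→mq1→mq2: 9 + 1 = 10
lb2→api2→mq2: 7 + 2 = 9
Best route has total 9 ms.

9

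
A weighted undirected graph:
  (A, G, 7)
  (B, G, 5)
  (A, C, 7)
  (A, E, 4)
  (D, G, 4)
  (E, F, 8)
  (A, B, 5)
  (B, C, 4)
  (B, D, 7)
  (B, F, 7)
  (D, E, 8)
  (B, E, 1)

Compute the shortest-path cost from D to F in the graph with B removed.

Routes from D to F avoiding B:
D-E-F: 8 + 8 = 16
D-G-A-E-F: 4 + 7 + 4 + 8 = 23
The minimum is 16.

16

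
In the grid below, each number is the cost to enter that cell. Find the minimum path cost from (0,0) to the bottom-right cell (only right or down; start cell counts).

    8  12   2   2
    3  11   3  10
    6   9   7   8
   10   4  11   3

Take [0,0] → [0,1] → [0,2] → [1,2] → [2,2] → [2,3] → [3,3] for a total of 8 + 12 + 2 + 3 + 7 + 8 + 3 = 43.
(Top row then right column would cost 45.)

43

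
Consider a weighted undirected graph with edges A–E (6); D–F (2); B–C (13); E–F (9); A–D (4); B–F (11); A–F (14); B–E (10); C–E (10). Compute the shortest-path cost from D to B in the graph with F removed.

20

Routes from D to B avoiding F:
D - A - E - C - B: 4 + 6 + 10 + 13 = 33
D - A - E - B: 4 + 6 + 10 = 20
Shortest: 20.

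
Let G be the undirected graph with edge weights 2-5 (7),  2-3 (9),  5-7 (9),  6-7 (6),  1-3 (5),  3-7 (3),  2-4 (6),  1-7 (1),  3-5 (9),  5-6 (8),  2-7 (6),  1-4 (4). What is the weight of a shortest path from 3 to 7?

Checking several routes:
3→5→7: 9 + 9 = 18
3→1→7: 5 + 1 = 6
3→1→4→2→7: 5 + 4 + 6 + 6 = 21
3→2→7: 9 + 6 = 15
3→7: 3
3→2→4→1→7: 9 + 6 + 4 + 1 = 20
Best route has total 3.

3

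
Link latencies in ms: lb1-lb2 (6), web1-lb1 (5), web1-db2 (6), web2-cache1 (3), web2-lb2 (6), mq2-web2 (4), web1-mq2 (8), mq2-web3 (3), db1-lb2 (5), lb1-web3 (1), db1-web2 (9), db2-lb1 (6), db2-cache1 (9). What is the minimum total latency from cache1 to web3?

Comparing a few candidate routes:
cache1-web2-mq2-web3: 3 + 4 + 3 = 10
cache1-web2-lb2-lb1-web3: 3 + 6 + 6 + 1 = 16
cache1-db2-lb1-web3: 9 + 6 + 1 = 16
Best route has total 10 ms.

10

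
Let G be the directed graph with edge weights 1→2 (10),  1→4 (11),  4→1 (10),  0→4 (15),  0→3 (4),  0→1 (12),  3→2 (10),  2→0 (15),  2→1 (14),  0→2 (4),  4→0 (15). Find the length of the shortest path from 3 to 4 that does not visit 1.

40

Candidate routes:
3 → 2 → 0 → 4: 10 + 15 + 15 = 40
Shortest: 40.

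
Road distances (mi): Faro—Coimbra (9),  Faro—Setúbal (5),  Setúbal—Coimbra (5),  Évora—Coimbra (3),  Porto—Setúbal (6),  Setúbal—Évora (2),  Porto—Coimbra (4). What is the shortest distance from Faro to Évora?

Routes from Faro to Évora:
Faro→Coimbra→Porto→Setúbal→Évora: 9 + 4 + 6 + 2 = 21
Faro→Setúbal→Évora: 5 + 2 = 7
Faro→Setúbal→Coimbra→Évora: 5 + 5 + 3 = 13
Faro→Setúbal→Porto→Coimbra→Évora: 5 + 6 + 4 + 3 = 18
Faro→Coimbra→Évora: 9 + 3 = 12
Faro→Coimbra→Setúbal→Évora: 9 + 5 + 2 = 16
Best route has total 7 mi.

7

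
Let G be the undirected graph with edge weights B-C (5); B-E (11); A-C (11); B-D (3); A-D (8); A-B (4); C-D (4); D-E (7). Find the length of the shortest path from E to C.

11

A few of the E→C routes:
E - D - B - C: 7 + 3 + 5 = 15
E - D - C: 7 + 4 = 11
E - B - C: 11 + 5 = 16
Best route has total 11.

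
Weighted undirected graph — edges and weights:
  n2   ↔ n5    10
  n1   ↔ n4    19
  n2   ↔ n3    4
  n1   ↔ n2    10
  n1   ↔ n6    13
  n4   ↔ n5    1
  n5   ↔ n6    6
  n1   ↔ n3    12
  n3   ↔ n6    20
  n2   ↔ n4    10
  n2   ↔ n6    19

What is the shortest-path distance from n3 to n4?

Checking several routes:
n3 -> n2 -> n5 -> n4: 4 + 10 + 1 = 15
n3 -> n2 -> n4: 4 + 10 = 14
n3 -> n6 -> n5 -> n4: 20 + 6 + 1 = 27
n3 -> n1 -> n2 -> n4: 12 + 10 + 10 = 32
n3 -> n2 -> n6 -> n5 -> n4: 4 + 19 + 6 + 1 = 30
n3 -> n1 -> n4: 12 + 19 = 31
Best route has total 14.

14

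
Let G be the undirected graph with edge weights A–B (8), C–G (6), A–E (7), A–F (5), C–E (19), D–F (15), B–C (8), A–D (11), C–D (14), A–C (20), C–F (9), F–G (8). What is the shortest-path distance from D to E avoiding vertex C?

Candidate routes:
D→F→A→E: 15 + 5 + 7 = 27
D→A→E: 11 + 7 = 18
Shortest: 18.

18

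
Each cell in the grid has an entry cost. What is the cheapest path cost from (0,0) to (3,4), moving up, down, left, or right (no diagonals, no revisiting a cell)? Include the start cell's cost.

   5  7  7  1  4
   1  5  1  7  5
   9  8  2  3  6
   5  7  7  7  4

Path (0,0)→(1,0)→(1,1)→(1,2)→(2,2)→(2,3)→(2,4)→(3,4): 5 + 1 + 5 + 1 + 2 + 3 + 6 + 4 = 27.

27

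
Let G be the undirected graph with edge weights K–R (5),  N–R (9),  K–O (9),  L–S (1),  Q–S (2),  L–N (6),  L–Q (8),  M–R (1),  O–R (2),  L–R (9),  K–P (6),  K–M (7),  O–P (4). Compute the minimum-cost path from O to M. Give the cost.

3

Some routes from O to M:
O → K → M: 9 + 7 = 16
O → R → K → M: 2 + 5 + 7 = 14
O → P → K → R → M: 4 + 6 + 5 + 1 = 16
O → R → M: 2 + 1 = 3
O → K → R → M: 9 + 5 + 1 = 15
The minimum is 3.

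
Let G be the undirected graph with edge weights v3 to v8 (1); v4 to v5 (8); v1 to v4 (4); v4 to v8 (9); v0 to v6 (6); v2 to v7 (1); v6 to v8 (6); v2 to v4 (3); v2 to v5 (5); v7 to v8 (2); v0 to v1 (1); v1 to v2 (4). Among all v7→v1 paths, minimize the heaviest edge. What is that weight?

A few of the v7→v1 routes:
v7 → v2 → v1: max(1, 4) = 4
v7 → v2 → v4 → v1: max(1, 3, 4) = 4
v7 → v8 → v6 → v0 → v1: max(2, 6, 6, 1) = 6
The minimum achievable maximum is 4.

4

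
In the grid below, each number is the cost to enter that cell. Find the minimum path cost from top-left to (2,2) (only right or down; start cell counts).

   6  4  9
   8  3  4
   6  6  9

Path [0,0] [0,1] [1,1] [1,2] [2,2]: 6 + 4 + 3 + 4 + 9 = 26.
(Top row then right column would cost 32.)

26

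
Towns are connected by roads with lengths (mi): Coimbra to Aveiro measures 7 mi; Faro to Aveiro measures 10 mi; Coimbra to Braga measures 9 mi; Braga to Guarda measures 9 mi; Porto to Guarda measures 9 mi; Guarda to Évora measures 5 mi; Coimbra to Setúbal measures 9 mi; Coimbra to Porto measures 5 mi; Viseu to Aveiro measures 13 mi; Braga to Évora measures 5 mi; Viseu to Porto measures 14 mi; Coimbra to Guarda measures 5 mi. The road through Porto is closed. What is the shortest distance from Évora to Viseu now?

30

Comparing a few candidate routes:
Évora-Guarda-Coimbra-Aveiro-Viseu: 5 + 5 + 7 + 13 = 30
Évora-Braga-Coimbra-Aveiro-Viseu: 5 + 9 + 7 + 13 = 34
Évora-Braga-Guarda-Coimbra-Aveiro-Viseu: 5 + 9 + 5 + 7 + 13 = 39
The minimum is 30 mi.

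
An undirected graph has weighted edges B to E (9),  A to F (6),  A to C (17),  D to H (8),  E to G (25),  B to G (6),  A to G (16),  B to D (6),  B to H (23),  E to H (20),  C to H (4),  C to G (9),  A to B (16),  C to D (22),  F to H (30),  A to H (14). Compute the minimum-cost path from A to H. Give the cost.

Checking several routes:
A-H: 14
A-B-D-H: 16 + 6 + 8 = 30
A-G-C-H: 16 + 9 + 4 = 29
A-C-H: 17 + 4 = 21
Shortest: 14.

14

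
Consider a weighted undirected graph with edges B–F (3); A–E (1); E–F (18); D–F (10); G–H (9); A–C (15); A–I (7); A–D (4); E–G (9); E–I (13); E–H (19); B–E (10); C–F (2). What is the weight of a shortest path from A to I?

Some routes from A to I:
A -> C -> F -> B -> E -> I: 15 + 2 + 3 + 10 + 13 = 43
A -> D -> F -> B -> E -> I: 4 + 10 + 3 + 10 + 13 = 40
A -> E -> I: 1 + 13 = 14
A -> I: 7
Shortest: 7.

7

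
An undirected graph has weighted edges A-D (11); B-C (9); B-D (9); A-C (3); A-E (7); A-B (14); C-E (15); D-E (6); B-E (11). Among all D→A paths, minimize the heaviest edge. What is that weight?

A few of the D→A routes:
D - E - B - A: max(6, 11, 14) = 14
D - A: max(11) = 11
D - E - B - C - A: max(6, 11, 9, 3) = 11
D - E - A: max(6, 7) = 7
D - B - E - A: max(9, 11, 7) = 11
D - B - C - A: max(9, 9, 3) = 9
Best route has worst link 7.

7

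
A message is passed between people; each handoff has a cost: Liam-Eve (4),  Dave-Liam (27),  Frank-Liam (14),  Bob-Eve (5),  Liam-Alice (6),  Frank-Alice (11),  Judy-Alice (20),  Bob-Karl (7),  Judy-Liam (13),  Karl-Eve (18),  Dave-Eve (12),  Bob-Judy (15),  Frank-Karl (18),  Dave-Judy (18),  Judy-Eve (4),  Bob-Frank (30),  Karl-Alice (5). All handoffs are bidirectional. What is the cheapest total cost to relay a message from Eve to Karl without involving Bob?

Comparing a few candidate routes:
Eve → Liam → Alice → Karl: 4 + 6 + 5 = 15
Eve → Judy → Liam → Alice → Karl: 4 + 13 + 6 + 5 = 28
Eve → Karl: 18
Eve → Judy → Alice → Karl: 4 + 20 + 5 = 29
The minimum is 15.

15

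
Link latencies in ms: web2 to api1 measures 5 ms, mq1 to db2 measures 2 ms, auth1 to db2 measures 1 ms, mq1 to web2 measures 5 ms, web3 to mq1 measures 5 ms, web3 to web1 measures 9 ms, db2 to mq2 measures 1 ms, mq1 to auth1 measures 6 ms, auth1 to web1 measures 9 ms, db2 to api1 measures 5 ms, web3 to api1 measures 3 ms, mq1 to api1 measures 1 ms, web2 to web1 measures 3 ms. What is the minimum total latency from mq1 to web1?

Some routes from mq1 to web1:
mq1 → web2 → web1: 5 + 3 = 8
mq1 → db2 → auth1 → web1: 2 + 1 + 9 = 12
mq1 → api1 → web2 → web1: 1 + 5 + 3 = 9
Shortest: 8 ms.

8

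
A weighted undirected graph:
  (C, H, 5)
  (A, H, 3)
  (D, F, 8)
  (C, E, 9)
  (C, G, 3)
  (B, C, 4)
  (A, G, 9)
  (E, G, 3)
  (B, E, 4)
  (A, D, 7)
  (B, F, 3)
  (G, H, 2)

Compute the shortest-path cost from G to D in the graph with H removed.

16

A few of the G→D routes:
G -> A -> D: 9 + 7 = 16
G -> C -> B -> F -> D: 3 + 4 + 3 + 8 = 18
G -> C -> E -> B -> F -> D: 3 + 9 + 4 + 3 + 8 = 27
G -> E -> B -> F -> D: 3 + 4 + 3 + 8 = 18
The minimum is 16.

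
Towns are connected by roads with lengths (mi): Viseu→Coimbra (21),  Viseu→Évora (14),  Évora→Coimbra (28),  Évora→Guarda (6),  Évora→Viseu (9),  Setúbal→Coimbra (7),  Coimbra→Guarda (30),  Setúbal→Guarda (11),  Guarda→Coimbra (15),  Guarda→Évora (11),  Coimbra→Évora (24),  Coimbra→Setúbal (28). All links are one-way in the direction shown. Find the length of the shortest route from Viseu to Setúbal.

Candidate routes:
Viseu → Évora → Coimbra → Setúbal: 14 + 28 + 28 = 70
Viseu → Coimbra → Setúbal: 21 + 28 = 49
Viseu → Évora → Guarda → Coimbra → Setúbal: 14 + 6 + 15 + 28 = 63
Best route has total 49 mi.

49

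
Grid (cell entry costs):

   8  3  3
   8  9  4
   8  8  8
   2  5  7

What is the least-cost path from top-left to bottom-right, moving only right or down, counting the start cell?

33

Take r0c0 -> r0c1 -> r0c2 -> r1c2 -> r2c2 -> r3c2 for a total of 8 + 3 + 3 + 4 + 8 + 7 = 33.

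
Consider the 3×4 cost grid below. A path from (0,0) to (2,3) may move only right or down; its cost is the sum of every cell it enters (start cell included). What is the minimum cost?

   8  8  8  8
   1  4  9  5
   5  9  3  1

26

Take r0c0 -> r1c0 -> r1c1 -> r1c2 -> r2c2 -> r2c3 for a total of 8 + 1 + 4 + 9 + 3 + 1 = 26.
For comparison, the top-then-right route costs 38.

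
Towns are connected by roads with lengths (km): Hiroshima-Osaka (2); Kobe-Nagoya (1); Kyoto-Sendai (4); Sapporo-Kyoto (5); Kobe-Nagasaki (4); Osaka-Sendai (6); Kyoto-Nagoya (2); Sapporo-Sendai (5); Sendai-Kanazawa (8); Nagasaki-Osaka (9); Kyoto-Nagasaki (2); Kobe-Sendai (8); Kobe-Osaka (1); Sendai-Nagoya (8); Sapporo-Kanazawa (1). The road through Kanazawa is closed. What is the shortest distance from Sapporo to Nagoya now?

7

Checking several routes:
Sapporo → Sendai → Nagoya: 5 + 8 = 13
Sapporo → Kyoto → Nagoya: 5 + 2 = 7
Sapporo → Sendai → Kyoto → Nagoya: 5 + 4 + 2 = 11
Sapporo → Kyoto → Nagasaki → Kobe → Nagoya: 5 + 2 + 4 + 1 = 12
Sapporo → Sendai → Osaka → Kobe → Nagoya: 5 + 6 + 1 + 1 = 13
Sapporo → Sendai → Kobe → Nagoya: 5 + 8 + 1 = 14
Best route has total 7 km.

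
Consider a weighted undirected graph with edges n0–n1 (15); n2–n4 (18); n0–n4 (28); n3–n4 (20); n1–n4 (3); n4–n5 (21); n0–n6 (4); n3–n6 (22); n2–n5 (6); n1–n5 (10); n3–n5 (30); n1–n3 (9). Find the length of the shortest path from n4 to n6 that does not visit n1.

32

Candidate routes:
n4 -> n5 -> n3 -> n6: 21 + 30 + 22 = 73
n4 -> n2 -> n5 -> n3 -> n6: 18 + 6 + 30 + 22 = 76
n4 -> n0 -> n6: 28 + 4 = 32
n4 -> n3 -> n6: 20 + 22 = 42
Shortest: 32.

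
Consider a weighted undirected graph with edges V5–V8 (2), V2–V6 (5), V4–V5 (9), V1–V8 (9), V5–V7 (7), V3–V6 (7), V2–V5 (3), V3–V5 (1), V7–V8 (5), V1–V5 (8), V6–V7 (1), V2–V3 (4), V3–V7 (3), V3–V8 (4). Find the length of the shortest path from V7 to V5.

4

Some routes from V7 to V5:
V7 -> V8 -> V5: 5 + 2 = 7
V7 -> V3 -> V8 -> V5: 3 + 4 + 2 = 9
V7 -> V3 -> V5: 3 + 1 = 4
V7 -> V5: 7
The minimum is 4.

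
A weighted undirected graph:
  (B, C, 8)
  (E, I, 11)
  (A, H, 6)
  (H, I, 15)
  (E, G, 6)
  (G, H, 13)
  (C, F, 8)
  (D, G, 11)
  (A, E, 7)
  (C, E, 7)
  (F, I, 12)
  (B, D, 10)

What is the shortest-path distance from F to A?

A few of the F→A routes:
F -> I -> E -> A: 12 + 11 + 7 = 30
F -> C -> E -> I -> H -> A: 8 + 7 + 11 + 15 + 6 = 47
F -> C -> E -> G -> H -> A: 8 + 7 + 6 + 13 + 6 = 40
F -> I -> H -> A: 12 + 15 + 6 = 33
F -> C -> E -> A: 8 + 7 + 7 = 22
F -> I -> E -> G -> H -> A: 12 + 11 + 6 + 13 + 6 = 48
The minimum is 22.

22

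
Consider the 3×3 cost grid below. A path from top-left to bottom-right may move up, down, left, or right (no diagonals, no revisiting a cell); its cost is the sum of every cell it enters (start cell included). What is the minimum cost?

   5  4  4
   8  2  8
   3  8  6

25

Take [0,0] -> [0,1] -> [1,1] -> [1,2] -> [2,2] for a total of 5 + 4 + 2 + 8 + 6 = 25.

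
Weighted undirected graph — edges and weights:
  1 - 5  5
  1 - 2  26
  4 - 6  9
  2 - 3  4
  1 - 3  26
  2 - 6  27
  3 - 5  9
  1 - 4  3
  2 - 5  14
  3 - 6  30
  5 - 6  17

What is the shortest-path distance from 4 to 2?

21

A few of the 4→2 routes:
4 - 1 - 5 - 3 - 2: 3 + 5 + 9 + 4 = 21
4 - 6 - 2: 9 + 27 = 36
4 - 6 - 5 - 3 - 2: 9 + 17 + 9 + 4 = 39
4 - 1 - 5 - 2: 3 + 5 + 14 = 22
4 - 1 - 3 - 2: 3 + 26 + 4 = 33
4 - 1 - 2: 3 + 26 = 29
The minimum is 21.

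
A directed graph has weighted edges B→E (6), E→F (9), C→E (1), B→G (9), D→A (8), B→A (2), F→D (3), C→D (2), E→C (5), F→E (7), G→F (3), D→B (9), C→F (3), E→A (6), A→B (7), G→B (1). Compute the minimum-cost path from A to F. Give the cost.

19

Paths from A to F:
A -> B -> G -> F: 7 + 9 + 3 = 19
A -> B -> E -> C -> F: 7 + 6 + 5 + 3 = 21
A -> B -> E -> F: 7 + 6 + 9 = 22
Best route has total 19.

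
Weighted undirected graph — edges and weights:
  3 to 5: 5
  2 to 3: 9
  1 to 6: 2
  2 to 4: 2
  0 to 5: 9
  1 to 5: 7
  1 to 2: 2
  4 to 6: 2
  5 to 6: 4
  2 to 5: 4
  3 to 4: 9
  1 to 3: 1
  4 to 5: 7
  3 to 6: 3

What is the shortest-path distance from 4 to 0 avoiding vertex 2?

15

Checking several routes:
4-6-1-3-5-0: 2 + 2 + 1 + 5 + 9 = 19
4-6-1-5-0: 2 + 2 + 7 + 9 = 20
4-6-3-5-0: 2 + 3 + 5 + 9 = 19
4-5-0: 7 + 9 = 16
4-6-5-0: 2 + 4 + 9 = 15
Best route has total 15.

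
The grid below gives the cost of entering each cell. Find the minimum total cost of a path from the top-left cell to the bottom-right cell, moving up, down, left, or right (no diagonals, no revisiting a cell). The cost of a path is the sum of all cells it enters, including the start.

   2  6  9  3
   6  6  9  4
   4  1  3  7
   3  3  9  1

Best path: r0c0 -> r1c0 -> r2c0 -> r2c1 -> r2c2 -> r2c3 -> r3c3
Cost: 2 + 6 + 4 + 1 + 3 + 7 + 1 = 24

24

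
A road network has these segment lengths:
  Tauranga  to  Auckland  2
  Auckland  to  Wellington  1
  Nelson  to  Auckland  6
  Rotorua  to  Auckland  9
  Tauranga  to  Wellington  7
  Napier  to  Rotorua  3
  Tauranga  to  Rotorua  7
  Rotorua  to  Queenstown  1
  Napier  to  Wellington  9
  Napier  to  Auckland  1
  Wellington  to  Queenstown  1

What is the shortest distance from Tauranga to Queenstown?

Some routes from Tauranga to Queenstown:
Tauranga - Rotorua - Queenstown: 7 + 1 = 8
Tauranga - Auckland - Napier - Rotorua - Queenstown: 2 + 1 + 3 + 1 = 7
Tauranga - Auckland - Wellington - Queenstown: 2 + 1 + 1 = 4
The minimum is 4.

4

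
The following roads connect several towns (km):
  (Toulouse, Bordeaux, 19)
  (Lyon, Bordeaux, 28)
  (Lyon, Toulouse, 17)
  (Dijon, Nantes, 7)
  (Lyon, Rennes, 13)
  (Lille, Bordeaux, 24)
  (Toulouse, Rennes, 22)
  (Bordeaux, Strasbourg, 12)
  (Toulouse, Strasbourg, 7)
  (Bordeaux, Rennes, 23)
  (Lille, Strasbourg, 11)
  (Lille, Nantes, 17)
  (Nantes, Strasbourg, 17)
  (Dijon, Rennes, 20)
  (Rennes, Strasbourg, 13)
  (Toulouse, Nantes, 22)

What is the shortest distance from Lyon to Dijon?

Comparing a few candidate routes:
Lyon → Toulouse → Strasbourg → Nantes → Dijon: 17 + 7 + 17 + 7 = 48
Lyon → Toulouse → Nantes → Dijon: 17 + 22 + 7 = 46
Lyon → Rennes → Strasbourg → Nantes → Dijon: 13 + 13 + 17 + 7 = 50
Lyon → Rennes → Dijon: 13 + 20 = 33
Shortest: 33 km.

33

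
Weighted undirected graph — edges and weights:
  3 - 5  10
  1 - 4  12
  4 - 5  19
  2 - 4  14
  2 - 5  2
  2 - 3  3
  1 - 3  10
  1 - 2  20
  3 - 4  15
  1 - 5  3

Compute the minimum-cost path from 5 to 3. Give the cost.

A few of the 5→3 routes:
5→3: 10
5→1→2→3: 3 + 20 + 3 = 26
5→2→3: 2 + 3 = 5
5→1→3: 3 + 10 = 13
The minimum is 5.

5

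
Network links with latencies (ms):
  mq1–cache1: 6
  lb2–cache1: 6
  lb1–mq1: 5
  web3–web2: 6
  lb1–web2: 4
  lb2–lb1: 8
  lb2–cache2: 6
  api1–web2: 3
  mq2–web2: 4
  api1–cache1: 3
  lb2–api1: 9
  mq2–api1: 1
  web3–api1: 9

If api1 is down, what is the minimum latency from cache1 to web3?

21

Paths from cache1 to web3 avoiding api1:
cache1 → mq1 → lb1 → web2 → web3: 6 + 5 + 4 + 6 = 21
cache1 → lb2 → lb1 → web2 → web3: 6 + 8 + 4 + 6 = 24
Best route has total 21 ms.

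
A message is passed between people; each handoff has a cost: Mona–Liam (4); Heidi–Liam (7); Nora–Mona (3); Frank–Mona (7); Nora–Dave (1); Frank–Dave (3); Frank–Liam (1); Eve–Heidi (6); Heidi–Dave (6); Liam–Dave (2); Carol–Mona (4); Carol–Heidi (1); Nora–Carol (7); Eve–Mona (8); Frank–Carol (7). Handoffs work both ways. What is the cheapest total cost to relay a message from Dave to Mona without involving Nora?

Comparing a few candidate routes:
Dave→Frank→Liam→Mona: 3 + 1 + 4 = 8
Dave→Liam→Frank→Mona: 2 + 1 + 7 = 10
Dave→Liam→Mona: 2 + 4 = 6
Dave→Frank→Mona: 3 + 7 = 10
Dave→Heidi→Carol→Mona: 6 + 1 + 4 = 11
Best route has total 6.

6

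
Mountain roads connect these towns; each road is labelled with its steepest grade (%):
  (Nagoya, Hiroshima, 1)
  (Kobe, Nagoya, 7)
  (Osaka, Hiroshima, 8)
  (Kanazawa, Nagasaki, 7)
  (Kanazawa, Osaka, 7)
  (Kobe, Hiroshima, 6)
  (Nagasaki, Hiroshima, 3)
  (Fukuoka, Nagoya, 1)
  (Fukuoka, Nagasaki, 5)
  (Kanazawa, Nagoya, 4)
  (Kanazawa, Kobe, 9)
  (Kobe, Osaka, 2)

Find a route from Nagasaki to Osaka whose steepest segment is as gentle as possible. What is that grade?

Checking several routes:
Nagasaki-Fukuoka-Nagoya-Hiroshima-Kobe-Osaka: max(5, 1, 1, 6, 2) = 6
Nagasaki-Hiroshima-Kobe-Nagoya-Kanazawa-Osaka: max(3, 6, 7, 4, 7) = 7
Nagasaki-Hiroshima-Kobe-Osaka: max(3, 6, 2) = 6
Smallest bottleneck: 6%.

6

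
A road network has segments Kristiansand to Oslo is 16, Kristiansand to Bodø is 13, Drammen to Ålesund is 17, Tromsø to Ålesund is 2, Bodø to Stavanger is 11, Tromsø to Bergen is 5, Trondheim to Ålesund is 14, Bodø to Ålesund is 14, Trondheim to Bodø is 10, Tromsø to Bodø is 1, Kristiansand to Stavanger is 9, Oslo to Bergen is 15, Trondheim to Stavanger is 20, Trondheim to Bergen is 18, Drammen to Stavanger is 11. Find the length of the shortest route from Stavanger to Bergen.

Some routes from Stavanger to Bergen:
Stavanger-Drammen-Ålesund-Tromsø-Bergen: 11 + 17 + 2 + 5 = 35
Stavanger-Trondheim-Bodø-Tromsø-Bergen: 20 + 10 + 1 + 5 = 36
Stavanger-Bodø-Ålesund-Tromsø-Bergen: 11 + 14 + 2 + 5 = 32
Stavanger-Bodø-Tromsø-Bergen: 11 + 1 + 5 = 17
Stavanger-Kristiansand-Bodø-Tromsø-Bergen: 9 + 13 + 1 + 5 = 28
The minimum is 17.

17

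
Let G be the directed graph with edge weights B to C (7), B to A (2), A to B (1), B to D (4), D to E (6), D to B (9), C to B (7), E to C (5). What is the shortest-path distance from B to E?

10

Paths from B to E:
B → D → E: 4 + 6 = 10
The minimum is 10.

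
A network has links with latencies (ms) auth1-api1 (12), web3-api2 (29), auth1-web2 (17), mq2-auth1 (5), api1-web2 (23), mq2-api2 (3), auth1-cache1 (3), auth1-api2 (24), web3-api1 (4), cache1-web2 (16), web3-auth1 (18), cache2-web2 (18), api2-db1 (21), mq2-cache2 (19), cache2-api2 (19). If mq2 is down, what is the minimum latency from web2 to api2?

37

A few of the web2→api2 routes:
web2 → cache1 → auth1 → api2: 16 + 3 + 24 = 43
web2 → auth1 → api2: 17 + 24 = 41
web2 → api1 → web3 → api2: 23 + 4 + 29 = 56
web2 → cache2 → api2: 18 + 19 = 37
Best route has total 37 ms.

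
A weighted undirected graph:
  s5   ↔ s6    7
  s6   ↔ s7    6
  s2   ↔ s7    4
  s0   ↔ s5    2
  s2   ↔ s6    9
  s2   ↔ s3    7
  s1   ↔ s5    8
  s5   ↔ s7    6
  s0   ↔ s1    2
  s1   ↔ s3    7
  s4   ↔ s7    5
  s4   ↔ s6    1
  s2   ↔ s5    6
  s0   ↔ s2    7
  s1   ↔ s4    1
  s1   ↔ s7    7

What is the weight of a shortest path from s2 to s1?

Comparing a few candidate routes:
s2 - s7 - s1: 4 + 7 = 11
s2 - s0 - s1: 7 + 2 = 9
s2 - s6 - s4 - s1: 9 + 1 + 1 = 11
s2 - s7 - s4 - s1: 4 + 5 + 1 = 10
s2 - s5 - s0 - s1: 6 + 2 + 2 = 10
The minimum is 9.

9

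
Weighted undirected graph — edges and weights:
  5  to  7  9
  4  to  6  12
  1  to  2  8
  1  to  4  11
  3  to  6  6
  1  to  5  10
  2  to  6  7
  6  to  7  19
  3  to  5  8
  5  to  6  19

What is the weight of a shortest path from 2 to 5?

18

A few of the 2→5 routes:
2 -> 6 -> 7 -> 5: 7 + 19 + 9 = 35
2 -> 1 -> 5: 8 + 10 = 18
2 -> 6 -> 5: 7 + 19 = 26
2 -> 6 -> 3 -> 5: 7 + 6 + 8 = 21
The minimum is 18.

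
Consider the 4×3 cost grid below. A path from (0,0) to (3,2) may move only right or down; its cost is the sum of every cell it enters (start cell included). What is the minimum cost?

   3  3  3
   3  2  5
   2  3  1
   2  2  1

13

One optimal route is [0,0] -> [0,1] -> [1,1] -> [2,1] -> [2,2] -> [3,2].
Its cost is 3 + 3 + 2 + 3 + 1 + 1 = 13.
For comparison, the top-then-right route costs 16.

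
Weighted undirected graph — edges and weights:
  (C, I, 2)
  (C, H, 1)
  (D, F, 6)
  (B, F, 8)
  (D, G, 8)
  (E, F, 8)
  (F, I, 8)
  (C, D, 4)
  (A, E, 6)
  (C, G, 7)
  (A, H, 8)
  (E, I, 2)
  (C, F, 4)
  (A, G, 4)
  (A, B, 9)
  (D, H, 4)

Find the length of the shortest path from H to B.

13

Some routes from H to B:
H → C → F → B: 1 + 4 + 8 = 13
H → D → F → B: 4 + 6 + 8 = 18
H → A → B: 8 + 9 = 17
Best route has total 13.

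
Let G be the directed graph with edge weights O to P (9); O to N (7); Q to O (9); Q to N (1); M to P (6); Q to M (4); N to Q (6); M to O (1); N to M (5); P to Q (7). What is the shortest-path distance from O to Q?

Routes from O to Q:
O - P - Q: 9 + 7 = 16
O - N - Q: 7 + 6 = 13
O - N - M - P - Q: 7 + 5 + 6 + 7 = 25
Shortest: 13.

13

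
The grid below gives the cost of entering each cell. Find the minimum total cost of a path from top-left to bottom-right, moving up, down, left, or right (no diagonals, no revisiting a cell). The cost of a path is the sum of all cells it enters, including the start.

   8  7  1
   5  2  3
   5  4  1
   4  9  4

23

Cheapest: (0,0)→(1,0)→(1,1)→(1,2)→(2,2)→(3,2)
  8 + 5 + 2 + 3 + 1 + 4 = 23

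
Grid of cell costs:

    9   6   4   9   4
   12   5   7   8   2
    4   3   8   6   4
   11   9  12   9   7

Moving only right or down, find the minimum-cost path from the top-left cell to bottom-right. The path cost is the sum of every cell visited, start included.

45

Cheapest: [0,0]→[0,1]→[0,2]→[0,3]→[0,4]→[1,4]→[2,4]→[3,4]
  9 + 6 + 4 + 9 + 4 + 2 + 4 + 7 = 45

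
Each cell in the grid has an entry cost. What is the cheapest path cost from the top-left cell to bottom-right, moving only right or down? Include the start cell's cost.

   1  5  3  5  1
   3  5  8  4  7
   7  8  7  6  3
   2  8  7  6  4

Best path: r0c0 → r0c1 → r0c2 → r0c3 → r0c4 → r1c4 → r2c4 → r3c4
Cost: 1 + 5 + 3 + 5 + 1 + 7 + 3 + 4 = 29

29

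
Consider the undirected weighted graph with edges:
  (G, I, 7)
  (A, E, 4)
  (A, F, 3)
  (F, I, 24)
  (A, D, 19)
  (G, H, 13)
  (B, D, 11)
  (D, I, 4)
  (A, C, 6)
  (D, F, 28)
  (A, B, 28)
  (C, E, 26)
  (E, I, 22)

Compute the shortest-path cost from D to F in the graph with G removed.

Comparing a few candidate routes:
D→I→F: 4 + 24 = 28
D→F: 28
D→A→F: 19 + 3 = 22
Shortest: 22.

22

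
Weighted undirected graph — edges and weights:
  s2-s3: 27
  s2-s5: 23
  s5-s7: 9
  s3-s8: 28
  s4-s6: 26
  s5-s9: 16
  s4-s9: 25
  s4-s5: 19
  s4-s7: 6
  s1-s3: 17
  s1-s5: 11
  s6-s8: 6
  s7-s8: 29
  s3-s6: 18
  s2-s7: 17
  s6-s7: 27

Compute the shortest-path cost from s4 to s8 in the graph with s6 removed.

35

Checking several routes:
s4 - s5 - s7 - s8: 19 + 9 + 29 = 57
s4 - s7 - s2 - s3 - s8: 6 + 17 + 27 + 28 = 78
s4 - s5 - s1 - s3 - s8: 19 + 11 + 17 + 28 = 75
s4 - s7 - s8: 6 + 29 = 35
s4 - s7 - s5 - s1 - s3 - s8: 6 + 9 + 11 + 17 + 28 = 71
Shortest: 35.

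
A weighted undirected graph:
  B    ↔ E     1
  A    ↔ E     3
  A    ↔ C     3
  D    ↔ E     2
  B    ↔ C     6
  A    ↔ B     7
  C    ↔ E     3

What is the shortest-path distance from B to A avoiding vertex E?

7

Paths from B to A avoiding E:
B→A: 7
B→C→A: 6 + 3 = 9
Shortest: 7.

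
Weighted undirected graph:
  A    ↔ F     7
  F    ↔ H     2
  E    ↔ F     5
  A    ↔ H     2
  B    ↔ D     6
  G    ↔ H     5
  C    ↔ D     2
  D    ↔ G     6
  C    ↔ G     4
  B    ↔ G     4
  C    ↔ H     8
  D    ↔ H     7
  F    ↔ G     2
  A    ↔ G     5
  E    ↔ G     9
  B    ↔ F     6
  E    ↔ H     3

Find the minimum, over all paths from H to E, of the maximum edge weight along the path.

A few of the H→E routes:
H → E: max(3) = 3
H → F → E: max(2, 5) = 5
H → A → G → F → E: max(2, 5, 2, 5) = 5
Smallest bottleneck: 3.

3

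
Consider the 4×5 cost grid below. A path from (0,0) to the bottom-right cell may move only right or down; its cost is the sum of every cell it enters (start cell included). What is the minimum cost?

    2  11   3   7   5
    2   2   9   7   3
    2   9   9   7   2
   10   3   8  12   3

30

One optimal route is r0c0→r1c0→r1c1→r1c2→r1c3→r1c4→r2c4→r3c4.
Its cost is 2 + 2 + 2 + 9 + 7 + 3 + 2 + 3 = 30.
(Top row then right column would cost 36.)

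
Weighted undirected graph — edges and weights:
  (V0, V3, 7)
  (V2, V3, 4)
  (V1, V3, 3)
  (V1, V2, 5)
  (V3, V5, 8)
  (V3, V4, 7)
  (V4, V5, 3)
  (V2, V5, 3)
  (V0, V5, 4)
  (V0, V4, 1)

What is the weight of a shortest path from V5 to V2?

Checking several routes:
V5 -> V4 -> V0 -> V3 -> V2: 3 + 1 + 7 + 4 = 15
V5 -> V0 -> V3 -> V2: 4 + 7 + 4 = 15
V5 -> V2: 3
V5 -> V3 -> V2: 8 + 4 = 12
V5 -> V4 -> V3 -> V2: 3 + 7 + 4 = 14
Shortest: 3.

3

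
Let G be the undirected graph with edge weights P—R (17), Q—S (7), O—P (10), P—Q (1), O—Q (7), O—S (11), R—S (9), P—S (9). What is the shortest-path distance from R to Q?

Checking several routes:
R→S→O→P→Q: 9 + 11 + 10 + 1 = 31
R→P→Q: 17 + 1 = 18
R→S→P→Q: 9 + 9 + 1 = 19
R→S→O→Q: 9 + 11 + 7 = 27
R→S→Q: 9 + 7 = 16
The minimum is 16.

16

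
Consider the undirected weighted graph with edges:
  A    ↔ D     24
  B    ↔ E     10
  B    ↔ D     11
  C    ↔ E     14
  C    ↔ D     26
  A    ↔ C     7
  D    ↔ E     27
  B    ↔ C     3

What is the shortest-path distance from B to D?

A few of the B→D routes:
B→E→D: 10 + 27 = 37
B→C→D: 3 + 26 = 29
B→C→A→D: 3 + 7 + 24 = 34
B→D: 11
Shortest: 11.

11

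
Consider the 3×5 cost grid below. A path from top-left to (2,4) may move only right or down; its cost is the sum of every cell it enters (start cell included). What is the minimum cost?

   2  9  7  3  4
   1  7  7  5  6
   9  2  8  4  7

31

Cheapest: r0c0 r1c0 r1c1 r2c1 r2c2 r2c3 r2c4
  2 + 1 + 7 + 2 + 8 + 4 + 7 = 31
(Top row then right column would cost 38.)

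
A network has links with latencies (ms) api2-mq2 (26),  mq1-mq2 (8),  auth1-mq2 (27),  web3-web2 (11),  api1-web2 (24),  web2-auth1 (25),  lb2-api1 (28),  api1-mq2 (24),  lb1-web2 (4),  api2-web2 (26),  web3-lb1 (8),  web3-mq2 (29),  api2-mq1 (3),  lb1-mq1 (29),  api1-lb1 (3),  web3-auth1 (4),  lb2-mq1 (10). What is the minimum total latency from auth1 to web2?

Checking several routes:
auth1 → web3 → web2: 4 + 11 = 15
auth1 → web3 → lb1 → web2: 4 + 8 + 4 = 16
auth1 → web2: 25
auth1 → web3 → lb1 → api1 → web2: 4 + 8 + 3 + 24 = 39
Best route has total 15 ms.

15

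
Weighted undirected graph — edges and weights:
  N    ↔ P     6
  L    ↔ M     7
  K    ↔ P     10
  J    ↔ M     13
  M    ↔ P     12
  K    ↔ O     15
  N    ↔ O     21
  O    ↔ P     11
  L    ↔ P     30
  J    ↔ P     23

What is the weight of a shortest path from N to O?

17

Candidate routes:
N→P→O: 6 + 11 = 17
N→P→K→O: 6 + 10 + 15 = 31
N→O: 21
Shortest: 17.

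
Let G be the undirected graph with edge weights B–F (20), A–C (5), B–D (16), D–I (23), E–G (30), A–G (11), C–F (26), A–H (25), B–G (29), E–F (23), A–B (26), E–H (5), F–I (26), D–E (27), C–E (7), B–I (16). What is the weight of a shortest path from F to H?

28

Some routes from F to H:
F - B - A - C - E - H: 20 + 26 + 5 + 7 + 5 = 63
F - B - D - E - H: 20 + 16 + 27 + 5 = 68
F - C - E - H: 26 + 7 + 5 = 38
F - E - H: 23 + 5 = 28
F - C - A - H: 26 + 5 + 25 = 56
F - E - C - A - H: 23 + 7 + 5 + 25 = 60
Shortest: 28.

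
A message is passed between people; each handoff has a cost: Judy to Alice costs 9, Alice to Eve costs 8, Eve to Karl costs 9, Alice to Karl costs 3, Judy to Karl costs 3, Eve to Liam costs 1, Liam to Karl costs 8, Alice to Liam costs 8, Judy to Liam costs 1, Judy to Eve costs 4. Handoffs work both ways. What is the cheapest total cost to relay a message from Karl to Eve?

Checking several routes:
Karl→Eve: 9
Karl→Judy→Liam→Eve: 3 + 1 + 1 = 5
Karl→Judy→Eve: 3 + 4 = 7
Karl→Alice→Eve: 3 + 8 = 11
Karl→Liam→Eve: 8 + 1 = 9
Best route has total 5.

5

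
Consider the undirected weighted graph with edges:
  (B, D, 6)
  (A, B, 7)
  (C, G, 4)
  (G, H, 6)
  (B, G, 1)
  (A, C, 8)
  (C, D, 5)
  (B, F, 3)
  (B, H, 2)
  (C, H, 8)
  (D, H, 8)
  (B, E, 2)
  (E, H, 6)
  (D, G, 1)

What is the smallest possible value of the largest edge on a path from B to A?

A few of the B→A routes:
B-H-D-C-A: max(2, 8, 5, 8) = 8
B-H-D-G-C-A: max(2, 8, 1, 4, 8) = 8
B-H-C-A: max(2, 8, 8) = 8
B-A: max(7) = 7
B-H-G-C-A: max(2, 6, 4, 8) = 8
B-H-G-D-C-A: max(2, 6, 1, 5, 8) = 8
Smallest bottleneck: 7.

7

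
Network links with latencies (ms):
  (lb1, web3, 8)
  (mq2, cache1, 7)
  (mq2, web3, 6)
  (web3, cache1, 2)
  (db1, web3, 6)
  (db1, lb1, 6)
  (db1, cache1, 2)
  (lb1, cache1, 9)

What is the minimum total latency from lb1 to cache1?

8

Comparing a few candidate routes:
lb1 → cache1: 9
lb1 → db1 → cache1: 6 + 2 = 8
lb1 → web3 → cache1: 8 + 2 = 10
Best route has total 8 ms.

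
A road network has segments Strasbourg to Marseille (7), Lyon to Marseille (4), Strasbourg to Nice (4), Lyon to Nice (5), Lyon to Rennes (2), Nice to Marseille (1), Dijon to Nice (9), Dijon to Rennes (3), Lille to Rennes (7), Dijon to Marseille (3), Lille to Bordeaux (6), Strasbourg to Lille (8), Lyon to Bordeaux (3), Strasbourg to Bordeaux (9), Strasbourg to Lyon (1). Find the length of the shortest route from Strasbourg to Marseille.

5

Checking several routes:
Strasbourg→Lyon→Marseille: 1 + 4 = 5
Strasbourg→Marseille: 7
Strasbourg→Lyon→Nice→Marseille: 1 + 5 + 1 = 7
Strasbourg→Nice→Marseille: 4 + 1 = 5
Strasbourg→Lyon→Rennes→Dijon→Marseille: 1 + 2 + 3 + 3 = 9
Best route has total 5.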